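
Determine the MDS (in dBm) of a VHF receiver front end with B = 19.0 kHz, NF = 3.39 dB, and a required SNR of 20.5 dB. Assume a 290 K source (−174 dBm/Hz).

−107.3 dBm

Sensitivity = −174 + 10 log₁₀(B) + NF + SNR_min
= −174 + 42.79 + 3.39 + 20.5
= −107.32 dBm → −107.3 dBm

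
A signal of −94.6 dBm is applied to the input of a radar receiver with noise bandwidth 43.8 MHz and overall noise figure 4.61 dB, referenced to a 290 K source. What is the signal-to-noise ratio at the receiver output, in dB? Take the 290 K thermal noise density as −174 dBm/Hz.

−1.6 dB

Noise floor: N = −174 + 10 log₁₀(B) + NF
10 log₁₀(4.38×10⁷) = 76.41 dB
N = −174 + 76.41 + 4.61 = −92.98 dBm
SNR = P_sig − N = −94.6 − (−92.98) = −1.62 dB → −1.6 dB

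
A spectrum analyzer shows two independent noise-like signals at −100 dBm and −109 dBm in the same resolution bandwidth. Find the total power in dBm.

−99.5 dBm

Convert to linear, add, convert back:
P₁ = 1.00×10⁻¹³ W, P₂ = 1.26×10⁻¹⁴ W
P_tot = 1.13×10⁻¹³ W → 10 log₁₀(P_tot / 10⁻³) = −99.5 dBm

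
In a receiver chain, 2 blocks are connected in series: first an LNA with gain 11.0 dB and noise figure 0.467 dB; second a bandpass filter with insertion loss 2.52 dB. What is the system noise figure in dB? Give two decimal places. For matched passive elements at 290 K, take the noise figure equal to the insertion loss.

0.70 dB

Convert to linear (a loss of L dB is a gain of −L dB): F_i = 10^(NF_i/10), G_i = 10^(G_i,dB/10)
  Stage 1: F_1 = 10^(0.467/10) = 1.114, G_1 = 10^(11.0/10) = 12.59
  Stage 2: F_2 = 10^(2.52/10) = 1.786, G_2 = 10^(−2.52/10) = 0.5598
Friis cascade:
  F = 1.114 + (1.786 − 1)/12.59 = 1.176
NF = 10 log₁₀(1.176) = 0.70 dB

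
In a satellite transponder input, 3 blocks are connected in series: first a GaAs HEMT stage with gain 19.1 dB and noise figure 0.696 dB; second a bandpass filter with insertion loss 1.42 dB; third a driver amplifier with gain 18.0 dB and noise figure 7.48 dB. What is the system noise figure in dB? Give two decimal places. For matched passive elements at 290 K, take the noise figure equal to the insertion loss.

Convert to linear (a loss of L dB is a gain of −L dB): F_i = 10^(NF_i/10), G_i = 10^(G_i,dB/10)
  Stage 1: F_1 = 10^(0.696/10) = 1.174, G_1 = 10^(19.1/10) = 81.28
  Stage 2: F_2 = 10^(1.42/10) = 1.387, G_2 = 10^(−1.42/10) = 0.7211
  Stage 3: F_3 = 10^(7.48/10) = 5.598, G_3 = 10^(18.0/10) = 63.10
Friis cascade:
  F = 1.174 + (1.387 − 1)/81.28 + (5.598 − 1)/58.61 = 1.257
NF = 10 log₁₀(1.257) = 0.99 dB

0.99 dB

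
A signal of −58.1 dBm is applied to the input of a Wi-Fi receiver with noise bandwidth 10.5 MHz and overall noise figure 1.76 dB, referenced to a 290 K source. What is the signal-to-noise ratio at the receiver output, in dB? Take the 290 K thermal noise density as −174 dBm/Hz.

Noise floor: N = −174 + 10 log₁₀(B) + NF
10 log₁₀(1.05×10⁷) = 70.21 dB
N = −174 + 70.21 + 1.76 = −102.03 dBm
SNR = P_sig − N = −58.1 − (−102.03) = 43.93 dB → 43.9 dB

43.9 dB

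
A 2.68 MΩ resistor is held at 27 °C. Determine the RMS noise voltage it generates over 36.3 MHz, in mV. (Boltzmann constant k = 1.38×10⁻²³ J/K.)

1.27 mV

T = 27 °C + 273.15 = 300.15 K
V_n = √(4kTRB)
4kTRB = 4 × 1.38×10⁻²³ × 300.15 × 2.68×10⁶ × 3.63×10⁷ = 1.61×10⁻⁶ V²
V_n = √(1.61×10⁻⁶) = 1.27×10⁻³ V = 1.27 mV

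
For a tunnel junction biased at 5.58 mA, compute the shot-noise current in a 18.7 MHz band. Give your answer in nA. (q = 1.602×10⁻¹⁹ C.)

I_n = √(2qI·B)
2qI·B = 2 × 1.602×10⁻¹⁹ × 5.58×10⁻³ × 1.87×10⁷ = 3.34×10⁻¹⁴ A²
I_n = √(3.34×10⁻¹⁴) = 1.83×10⁻⁷ A = 183 nA

183 nA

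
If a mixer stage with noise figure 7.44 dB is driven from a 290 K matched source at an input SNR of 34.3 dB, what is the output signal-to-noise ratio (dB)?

By definition F = SNR_in/SNR_out, so in dB: SNR_out = SNR_in − NF
SNR_out = 34.3 − 7.44 = 26.86 dB

26.86 dB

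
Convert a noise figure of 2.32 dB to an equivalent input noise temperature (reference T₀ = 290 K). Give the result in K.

205 K

F = 10^(2.32/10) = 1.70608
T_e = (F − 1)·T₀ = (1.70608 − 1) × 290 = 205 K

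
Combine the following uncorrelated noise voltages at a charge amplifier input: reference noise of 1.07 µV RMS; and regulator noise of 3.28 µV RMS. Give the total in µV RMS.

3.45 µV

Uncorrelated sources add in power (mean-square): V_tot = √(ΣV_i²)
V_tot = √[(1.07×10⁻⁶)² + (3.28×10⁻⁶)²] = 3.45×10⁻⁶ V = 3.45 µV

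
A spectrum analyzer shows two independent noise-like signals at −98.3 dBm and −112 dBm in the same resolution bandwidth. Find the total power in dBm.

−98.1 dBm

Convert to linear, add, convert back:
P₁ = 1.48×10⁻¹³ W, P₂ = 6.31×10⁻¹⁵ W
P_tot = 1.54×10⁻¹³ W → 10 log₁₀(P_tot / 10⁻³) = −98.1 dBm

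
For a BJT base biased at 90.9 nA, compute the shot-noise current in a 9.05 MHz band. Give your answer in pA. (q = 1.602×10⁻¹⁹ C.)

513 pA

I_n = √(2qI·B)
2qI·B = 2 × 1.602×10⁻¹⁹ × 9.09×10⁻⁸ × 9.05×10⁶ = 2.64×10⁻¹⁹ A²
I_n = √(2.64×10⁻¹⁹) = 5.13×10⁻¹⁰ A = 513 pA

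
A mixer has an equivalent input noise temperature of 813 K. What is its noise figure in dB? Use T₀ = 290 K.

F = 1 + T_e/T₀ = 1 + 813/290 = 3.80345
NF = 10 log₁₀(3.80345) = 5.80 dB

5.80 dB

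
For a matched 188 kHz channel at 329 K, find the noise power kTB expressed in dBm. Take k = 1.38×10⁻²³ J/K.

P_n = kTB = 1.38×10⁻²³ × 329 × 1.88×10⁵ = 8.54×10⁻¹⁶ W
In dBm: 10 log₁₀(8.54×10⁻¹⁶ / 10⁻³) = −120.7 dBm

−120.7 dBm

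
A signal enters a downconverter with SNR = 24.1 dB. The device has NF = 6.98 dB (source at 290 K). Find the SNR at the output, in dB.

17.12 dB

By definition F = SNR_in/SNR_out, so in dB: SNR_out = SNR_in − NF
SNR_out = 24.1 − 6.98 = 17.12 dB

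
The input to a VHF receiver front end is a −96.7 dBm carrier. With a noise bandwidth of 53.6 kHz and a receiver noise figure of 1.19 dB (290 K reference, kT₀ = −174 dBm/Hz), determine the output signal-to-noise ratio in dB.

28.8 dB

Noise floor: N = −174 + 10 log₁₀(B) + NF
10 log₁₀(5.36×10⁴) = 47.29 dB
N = −174 + 47.29 + 1.19 = −125.52 dBm
SNR = P_sig − N = −96.7 − (−125.52) = 28.82 dB → 28.8 dB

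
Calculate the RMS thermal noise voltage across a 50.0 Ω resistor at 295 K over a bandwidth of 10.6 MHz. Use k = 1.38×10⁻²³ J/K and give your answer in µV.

2.94 µV

V_n = √(4kTRB)
4kTRB = 4 × 1.38×10⁻²³ × 295 × 5.00×10¹ × 1.06×10⁷ = 8.63×10⁻¹² V²
V_n = √(8.63×10⁻¹²) = 2.94×10⁻⁶ V = 2.94 µV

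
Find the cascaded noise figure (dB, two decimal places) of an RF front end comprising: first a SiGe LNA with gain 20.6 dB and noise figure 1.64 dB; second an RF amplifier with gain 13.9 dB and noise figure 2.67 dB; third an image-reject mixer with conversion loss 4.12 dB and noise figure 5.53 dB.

1.66 dB

Convert to linear (a loss of L dB is a gain of −L dB): F_i = 10^(NF_i/10), G_i = 10^(G_i,dB/10)
  Stage 1: F_1 = 10^(1.64/10) = 1.459, G_1 = 10^(20.6/10) = 114.8
  Stage 2: F_2 = 10^(2.67/10) = 1.849, G_2 = 10^(13.9/10) = 24.55
  Stage 3: F_3 = 10^(5.53/10) = 3.573, G_3 = 10^(−4.12/10) = 0.3873
Friis cascade:
  F = 1.459 + (1.849 − 1)/114.8 + (3.573 − 1)/2818 = 1.467
NF = 10 log₁₀(1.467) = 1.66 dB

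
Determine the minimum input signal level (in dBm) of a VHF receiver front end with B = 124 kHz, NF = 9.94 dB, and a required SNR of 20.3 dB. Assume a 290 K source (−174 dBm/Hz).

Sensitivity = −174 + 10 log₁₀(B) + NF + SNR_min
= −174 + 50.93 + 9.94 + 20.3
= −92.83 dBm → −92.8 dBm

−92.8 dBm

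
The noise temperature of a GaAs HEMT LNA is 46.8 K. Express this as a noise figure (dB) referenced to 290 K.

0.650 dB

F = 1 + T_e/T₀ = 1 + 46.8/290 = 1.16138
NF = 10 log₁₀(1.16138) = 0.650 dB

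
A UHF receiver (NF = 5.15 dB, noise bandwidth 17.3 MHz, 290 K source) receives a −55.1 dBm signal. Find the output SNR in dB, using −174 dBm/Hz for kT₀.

41.4 dB

Noise floor: N = −174 + 10 log₁₀(B) + NF
10 log₁₀(1.73×10⁷) = 72.38 dB
N = −174 + 72.38 + 5.15 = −96.47 dBm
SNR = P_sig − N = −55.1 − (−96.47) = 41.37 dB → 41.4 dB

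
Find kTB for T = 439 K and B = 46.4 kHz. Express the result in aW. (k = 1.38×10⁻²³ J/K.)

P_n = kTB = 1.38×10⁻²³ × 439 × 4.64×10⁴ = 2.81×10⁻¹⁶ W = 281 aW

281 aW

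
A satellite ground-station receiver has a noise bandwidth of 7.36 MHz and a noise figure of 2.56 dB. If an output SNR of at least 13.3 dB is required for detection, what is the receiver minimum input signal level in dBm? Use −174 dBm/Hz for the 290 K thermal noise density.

−89.5 dBm

Sensitivity = −174 + 10 log₁₀(B) + NF + SNR_min
= −174 + 68.67 + 2.56 + 13.3
= −89.47 dBm → −89.5 dBm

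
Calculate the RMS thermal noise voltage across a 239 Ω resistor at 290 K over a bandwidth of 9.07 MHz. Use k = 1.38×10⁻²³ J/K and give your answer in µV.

5.89 µV

V_n = √(4kTRB)
4kTRB = 4 × 1.38×10⁻²³ × 290 × 2.39×10² × 9.07×10⁶ = 3.47×10⁻¹¹ V²
V_n = √(3.47×10⁻¹¹) = 5.89×10⁻⁶ V = 5.89 µV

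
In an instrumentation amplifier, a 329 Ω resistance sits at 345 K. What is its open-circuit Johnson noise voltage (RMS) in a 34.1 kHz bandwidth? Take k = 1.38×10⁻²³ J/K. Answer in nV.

V_n = √(4kTRB)
4kTRB = 4 × 1.38×10⁻²³ × 345 × 3.29×10² × 3.41×10⁴ = 2.14×10⁻¹³ V²
V_n = √(2.14×10⁻¹³) = 4.62×10⁻⁷ V = 462 nV

462 nV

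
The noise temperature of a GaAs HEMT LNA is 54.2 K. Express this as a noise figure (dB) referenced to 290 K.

0.744 dB

F = 1 + T_e/T₀ = 1 + 54.2/290 = 1.1869
NF = 10 log₁₀(1.1869) = 0.744 dB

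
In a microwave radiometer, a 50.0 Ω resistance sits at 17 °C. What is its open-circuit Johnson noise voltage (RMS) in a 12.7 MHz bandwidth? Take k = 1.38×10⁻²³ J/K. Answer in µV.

3.19 µV

T = 17 °C + 273.15 = 290.15 K
V_n = √(4kTRB)
4kTRB = 4 × 1.38×10⁻²³ × 290.15 × 5.00×10¹ × 1.27×10⁷ = 1.02×10⁻¹¹ V²
V_n = √(1.02×10⁻¹¹) = 3.19×10⁻⁶ V = 3.19 µV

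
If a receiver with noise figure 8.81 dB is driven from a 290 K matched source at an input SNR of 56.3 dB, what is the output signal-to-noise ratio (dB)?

By definition F = SNR_in/SNR_out, so in dB: SNR_out = SNR_in − NF
SNR_out = 56.3 − 8.81 = 47.49 dB

47.49 dB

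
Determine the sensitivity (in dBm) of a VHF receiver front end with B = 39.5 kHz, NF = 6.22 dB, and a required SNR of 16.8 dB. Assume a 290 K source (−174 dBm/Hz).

Sensitivity = −174 + 10 log₁₀(B) + NF + SNR_min
= −174 + 45.97 + 6.22 + 16.8
= −105.01 dBm → −105.0 dBm

−105.0 dBm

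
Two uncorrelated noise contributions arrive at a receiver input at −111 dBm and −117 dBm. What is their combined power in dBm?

Convert to linear, add, convert back:
P₁ = 7.94×10⁻¹⁵ W, P₂ = 2.00×10⁻¹⁵ W
P_tot = 9.94×10⁻¹⁵ W → 10 log₁₀(P_tot / 10⁻³) = −110.0 dBm

−110.0 dBm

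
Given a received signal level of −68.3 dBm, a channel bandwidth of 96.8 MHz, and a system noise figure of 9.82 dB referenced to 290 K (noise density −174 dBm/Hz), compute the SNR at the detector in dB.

16.0 dB

Noise floor: N = −174 + 10 log₁₀(B) + NF
10 log₁₀(9.68×10⁷) = 79.86 dB
N = −174 + 79.86 + 9.82 = −84.32 dBm
SNR = P_sig − N = −68.3 − (−84.32) = 16.02 dB → 16.0 dB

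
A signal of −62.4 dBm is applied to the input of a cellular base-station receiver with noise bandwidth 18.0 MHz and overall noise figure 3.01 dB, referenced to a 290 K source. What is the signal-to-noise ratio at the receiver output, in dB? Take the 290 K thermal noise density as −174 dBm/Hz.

Noise floor: N = −174 + 10 log₁₀(B) + NF
10 log₁₀(1.80×10⁷) = 72.55 dB
N = −174 + 72.55 + 3.01 = −98.44 dBm
SNR = P_sig − N = −62.4 − (−98.44) = 36.04 dB → 36.0 dB

36.0 dB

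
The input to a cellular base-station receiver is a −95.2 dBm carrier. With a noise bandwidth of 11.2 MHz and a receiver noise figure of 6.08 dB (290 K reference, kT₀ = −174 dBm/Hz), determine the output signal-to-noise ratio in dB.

2.2 dB

Noise floor: N = −174 + 10 log₁₀(B) + NF
10 log₁₀(1.12×10⁷) = 70.49 dB
N = −174 + 70.49 + 6.08 = −97.43 dBm
SNR = P_sig − N = −95.2 − (−97.43) = 2.23 dB → 2.2 dB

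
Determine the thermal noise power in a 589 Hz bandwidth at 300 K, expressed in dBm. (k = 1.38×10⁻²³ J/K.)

P_n = kTB = 1.38×10⁻²³ × 300 × 5.89×10² = 2.44×10⁻¹⁸ W
In dBm: 10 log₁₀(2.44×10⁻¹⁸ / 10⁻³) = −146.1 dBm

−146.1 dBm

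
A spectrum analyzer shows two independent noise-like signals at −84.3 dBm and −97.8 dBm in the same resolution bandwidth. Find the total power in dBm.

−84.1 dBm

Convert to linear, add, convert back:
P₁ = 3.72×10⁻¹² W, P₂ = 1.66×10⁻¹³ W
P_tot = 3.88×10⁻¹² W → 10 log₁₀(P_tot / 10⁻³) = −84.1 dBm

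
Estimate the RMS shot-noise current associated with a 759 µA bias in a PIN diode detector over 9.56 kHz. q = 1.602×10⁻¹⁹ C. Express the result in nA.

I_n = √(2qI·B)
2qI·B = 2 × 1.602×10⁻¹⁹ × 7.59×10⁻⁴ × 9.56×10³ = 2.32×10⁻¹⁸ A²
I_n = √(2.32×10⁻¹⁸) = 1.52×10⁻⁹ A = 1.52 nA

1.52 nA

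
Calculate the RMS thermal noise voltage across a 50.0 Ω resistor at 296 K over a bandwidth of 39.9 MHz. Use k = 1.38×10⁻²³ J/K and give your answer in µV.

5.71 µV

V_n = √(4kTRB)
4kTRB = 4 × 1.38×10⁻²³ × 296 × 5.00×10¹ × 3.99×10⁷ = 3.26×10⁻¹¹ V²
V_n = √(3.26×10⁻¹¹) = 5.71×10⁻⁶ V = 5.71 µV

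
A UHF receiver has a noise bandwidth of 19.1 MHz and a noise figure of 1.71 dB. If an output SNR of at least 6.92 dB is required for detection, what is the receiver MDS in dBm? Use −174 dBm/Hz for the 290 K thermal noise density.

−92.6 dBm

Sensitivity = −174 + 10 log₁₀(B) + NF + SNR_min
= −174 + 72.81 + 1.71 + 6.92
= −92.56 dBm → −92.6 dBm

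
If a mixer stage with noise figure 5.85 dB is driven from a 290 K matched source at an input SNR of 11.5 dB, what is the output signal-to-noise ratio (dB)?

5.65 dB

By definition F = SNR_in/SNR_out, so in dB: SNR_out = SNR_in − NF
SNR_out = 11.5 − 5.85 = 5.65 dB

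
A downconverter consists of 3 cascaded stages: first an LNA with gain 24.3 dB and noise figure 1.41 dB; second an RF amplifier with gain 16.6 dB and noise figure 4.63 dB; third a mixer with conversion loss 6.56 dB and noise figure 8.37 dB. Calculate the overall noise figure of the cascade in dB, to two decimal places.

Convert to linear (a loss of L dB is a gain of −L dB): F_i = 10^(NF_i/10), G_i = 10^(G_i,dB/10)
  Stage 1: F_1 = 10^(1.41/10) = 1.384, G_1 = 10^(24.3/10) = 269.2
  Stage 2: F_2 = 10^(4.63/10) = 2.904, G_2 = 10^(16.6/10) = 45.71
  Stage 3: F_3 = 10^(8.37/10) = 6.871, G_3 = 10^(−6.56/10) = 0.2208
Friis cascade:
  F = 1.384 + (2.904 − 1)/269.2 + (6.871 − 1)/1.230×10⁴ = 1.391
NF = 10 log₁₀(1.391) = 1.43 dB

1.43 dB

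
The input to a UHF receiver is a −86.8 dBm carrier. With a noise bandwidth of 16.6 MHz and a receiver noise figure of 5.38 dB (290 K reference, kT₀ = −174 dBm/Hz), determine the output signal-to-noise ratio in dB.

Noise floor: N = −174 + 10 log₁₀(B) + NF
10 log₁₀(1.66×10⁷) = 72.2 dB
N = −174 + 72.2 + 5.38 = −96.42 dBm
SNR = P_sig − N = −86.8 − (−96.42) = 9.62 dB → 9.6 dB

9.6 dB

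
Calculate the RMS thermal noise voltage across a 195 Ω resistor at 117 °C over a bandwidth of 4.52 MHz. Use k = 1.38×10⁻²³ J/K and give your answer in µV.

T = 117 °C + 273.15 = 390.15 K
V_n = √(4kTRB)
4kTRB = 4 × 1.38×10⁻²³ × 390.15 × 1.95×10² × 4.52×10⁶ = 1.90×10⁻¹¹ V²
V_n = √(1.90×10⁻¹¹) = 4.36×10⁻⁶ V = 4.36 µV

4.36 µV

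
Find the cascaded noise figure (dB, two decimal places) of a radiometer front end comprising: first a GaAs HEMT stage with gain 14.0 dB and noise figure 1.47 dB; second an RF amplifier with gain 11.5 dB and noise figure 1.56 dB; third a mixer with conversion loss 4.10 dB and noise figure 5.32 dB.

1.54 dB

Convert to linear (a loss of L dB is a gain of −L dB): F_i = 10^(NF_i/10), G_i = 10^(G_i,dB/10)
  Stage 1: F_1 = 10^(1.47/10) = 1.403, G_1 = 10^(14.0/10) = 25.12
  Stage 2: F_2 = 10^(1.56/10) = 1.432, G_2 = 10^(11.5/10) = 14.13
  Stage 3: F_3 = 10^(5.32/10) = 3.404, G_3 = 10^(−4.10/10) = 0.3890
Friis cascade:
  F = 1.403 + (1.432 − 1)/25.12 + (3.404 − 1)/354.8 = 1.427
NF = 10 log₁₀(1.427) = 1.54 dB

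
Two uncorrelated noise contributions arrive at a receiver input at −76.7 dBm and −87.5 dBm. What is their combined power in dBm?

−76.4 dBm

Convert to linear, add, convert back:
P₁ = 2.14×10⁻¹¹ W, P₂ = 1.78×10⁻¹² W
P_tot = 2.32×10⁻¹¹ W → 10 log₁₀(P_tot / 10⁻³) = −76.4 dBm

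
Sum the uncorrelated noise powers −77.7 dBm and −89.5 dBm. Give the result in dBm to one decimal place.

Convert to linear, add, convert back:
P₁ = 1.70×10⁻¹¹ W, P₂ = 1.12×10⁻¹² W
P_tot = 1.81×10⁻¹¹ W → 10 log₁₀(P_tot / 10⁻³) = −77.4 dBm

−77.4 dBm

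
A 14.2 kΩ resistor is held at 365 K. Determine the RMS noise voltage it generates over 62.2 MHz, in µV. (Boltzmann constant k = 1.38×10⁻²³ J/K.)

V_n = √(4kTRB)
4kTRB = 4 × 1.38×10⁻²³ × 365 × 1.42×10⁴ × 6.22×10⁷ = 1.78×10⁻⁸ V²
V_n = √(1.78×10⁻⁸) = 1.33×10⁻⁴ V = 133 µV

133 µV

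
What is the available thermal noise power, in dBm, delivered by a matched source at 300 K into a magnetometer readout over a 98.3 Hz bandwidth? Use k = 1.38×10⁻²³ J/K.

−153.9 dBm

P_n = kTB = 1.38×10⁻²³ × 300 × 9.83×10¹ = 4.07×10⁻¹⁹ W
In dBm: 10 log₁₀(4.07×10⁻¹⁹ / 10⁻³) = −153.9 dBm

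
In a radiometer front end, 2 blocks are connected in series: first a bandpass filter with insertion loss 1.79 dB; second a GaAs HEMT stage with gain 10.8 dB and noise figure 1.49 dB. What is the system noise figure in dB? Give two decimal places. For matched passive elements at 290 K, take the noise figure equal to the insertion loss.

Convert to linear (a loss of L dB is a gain of −L dB): F_i = 10^(NF_i/10), G_i = 10^(G_i,dB/10)
  Stage 1: F_1 = 10^(1.79/10) = 1.510, G_1 = 10^(−1.79/10) = 0.6622
  Stage 2: F_2 = 10^(1.49/10) = 1.409, G_2 = 10^(10.8/10) = 12.02
Friis cascade:
  F = 1.510 + (1.409 − 1)/0.6622 = 2.128
NF = 10 log₁₀(2.128) = 3.28 dB

3.28 dB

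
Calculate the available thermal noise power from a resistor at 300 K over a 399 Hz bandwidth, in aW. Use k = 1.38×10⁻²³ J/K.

1.65 aW

P_n = kTB = 1.38×10⁻²³ × 300 × 3.99×10² = 1.65×10⁻¹⁸ W = 1.65 aW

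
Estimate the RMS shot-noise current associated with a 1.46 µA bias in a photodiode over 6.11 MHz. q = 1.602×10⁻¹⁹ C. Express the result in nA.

1.69 nA

I_n = √(2qI·B)
2qI·B = 2 × 1.602×10⁻¹⁹ × 1.46×10⁻⁶ × 6.11×10⁶ = 2.86×10⁻¹⁸ A²
I_n = √(2.86×10⁻¹⁸) = 1.69×10⁻⁹ A = 1.69 nA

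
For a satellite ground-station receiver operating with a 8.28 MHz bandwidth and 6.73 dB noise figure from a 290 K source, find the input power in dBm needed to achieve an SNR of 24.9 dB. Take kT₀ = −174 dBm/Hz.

Sensitivity = −174 + 10 log₁₀(B) + NF + SNR_min
= −174 + 69.18 + 6.73 + 24.9
= −73.19 dBm → −73.2 dBm

−73.2 dBm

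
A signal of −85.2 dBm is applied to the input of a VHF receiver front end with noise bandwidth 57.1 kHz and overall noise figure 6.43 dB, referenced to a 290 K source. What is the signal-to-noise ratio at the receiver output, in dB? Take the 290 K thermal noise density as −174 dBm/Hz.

Noise floor: N = −174 + 10 log₁₀(B) + NF
10 log₁₀(5.71×10⁴) = 47.57 dB
N = −174 + 47.57 + 6.43 = −120.00 dBm
SNR = P_sig − N = −85.2 − (−120.00) = 34.80 dB → 34.8 dB

34.8 dB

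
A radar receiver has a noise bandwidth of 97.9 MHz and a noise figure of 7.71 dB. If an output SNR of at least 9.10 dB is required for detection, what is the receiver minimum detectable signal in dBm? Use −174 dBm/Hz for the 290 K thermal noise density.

−77.3 dBm

Sensitivity = −174 + 10 log₁₀(B) + NF + SNR_min
= −174 + 79.91 + 7.71 + 9.10
= −77.28 dBm → −77.3 dBm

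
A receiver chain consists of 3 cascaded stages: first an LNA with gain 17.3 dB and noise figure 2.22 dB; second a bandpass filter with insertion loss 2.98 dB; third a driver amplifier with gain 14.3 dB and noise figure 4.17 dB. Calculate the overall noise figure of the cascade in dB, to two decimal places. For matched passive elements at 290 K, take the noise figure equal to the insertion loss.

Convert to linear (a loss of L dB is a gain of −L dB): F_i = 10^(NF_i/10), G_i = 10^(G_i,dB/10)
  Stage 1: F_1 = 10^(2.22/10) = 1.667, G_1 = 10^(17.3/10) = 53.70
  Stage 2: F_2 = 10^(2.98/10) = 1.986, G_2 = 10^(−2.98/10) = 0.5035
  Stage 3: F_3 = 10^(4.17/10) = 2.612, G_3 = 10^(14.3/10) = 26.92
Friis cascade:
  F = 1.667 + (1.986 − 1)/53.70 + (2.612 − 1)/27.04 = 1.745
NF = 10 log₁₀(1.745) = 2.42 dB

2.42 dB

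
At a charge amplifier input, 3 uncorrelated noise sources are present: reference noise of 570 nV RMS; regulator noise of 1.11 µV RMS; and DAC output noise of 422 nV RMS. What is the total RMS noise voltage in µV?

1.32 µV

Uncorrelated sources add in power (mean-square): V_tot = √(ΣV_i²)
V_tot = √[(5.70×10⁻⁷)² + (1.11×10⁻⁶)² + (4.22×10⁻⁷)²] = 1.32×10⁻⁶ V = 1.32 µV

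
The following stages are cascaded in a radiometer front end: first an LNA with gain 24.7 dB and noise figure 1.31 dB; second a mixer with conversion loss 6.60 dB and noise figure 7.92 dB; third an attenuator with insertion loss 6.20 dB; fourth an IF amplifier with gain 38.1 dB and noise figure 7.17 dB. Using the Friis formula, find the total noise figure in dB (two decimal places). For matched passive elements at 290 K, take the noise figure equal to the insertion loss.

Convert to linear (a loss of L dB is a gain of −L dB): F_i = 10^(NF_i/10), G_i = 10^(G_i,dB/10)
  Stage 1: F_1 = 10^(1.31/10) = 1.352, G_1 = 10^(24.7/10) = 295.1
  Stage 2: F_2 = 10^(7.92/10) = 6.194, G_2 = 10^(−6.60/10) = 0.2188
  Stage 3: F_3 = 10^(6.20/10) = 4.169, G_3 = 10^(−6.20/10) = 0.2399
  Stage 4: F_4 = 10^(7.17/10) = 5.212, G_4 = 10^(38.1/10) = 6457
Friis cascade:
  F = 1.352 + (6.194 − 1)/295.1 + (4.169 − 1)/64.57 + (5.212 − 1)/15.49 = 1.691
NF = 10 log₁₀(1.691) = 2.28 dB

2.28 dB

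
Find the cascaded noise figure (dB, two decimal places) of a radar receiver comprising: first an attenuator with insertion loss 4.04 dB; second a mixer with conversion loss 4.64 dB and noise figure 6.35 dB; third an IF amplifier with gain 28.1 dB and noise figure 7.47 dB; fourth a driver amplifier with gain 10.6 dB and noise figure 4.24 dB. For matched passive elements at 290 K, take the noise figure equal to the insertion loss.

Convert to linear (a loss of L dB is a gain of −L dB): F_i = 10^(NF_i/10), G_i = 10^(G_i,dB/10)
  Stage 1: F_1 = 10^(4.04/10) = 2.535, G_1 = 10^(−4.04/10) = 0.3945
  Stage 2: F_2 = 10^(6.35/10) = 4.315, G_2 = 10^(−4.64/10) = 0.3436
  Stage 3: F_3 = 10^(7.47/10) = 5.585, G_3 = 10^(28.1/10) = 645.7
  Stage 4: F_4 = 10^(4.24/10) = 2.655, G_4 = 10^(10.6/10) = 11.48
Friis cascade:
  F = 2.535 + (4.315 − 1)/0.3945 + (5.585 − 1)/0.1355 + (2.655 − 1)/87.50 = 44.79
NF = 10 log₁₀(44.79) = 16.51 dB

16.51 dB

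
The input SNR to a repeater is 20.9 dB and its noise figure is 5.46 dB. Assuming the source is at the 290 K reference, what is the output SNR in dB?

15.44 dB

By definition F = SNR_in/SNR_out, so in dB: SNR_out = SNR_in − NF
SNR_out = 20.9 − 5.46 = 15.44 dB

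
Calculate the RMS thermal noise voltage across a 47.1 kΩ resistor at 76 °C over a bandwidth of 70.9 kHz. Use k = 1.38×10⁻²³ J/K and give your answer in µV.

8.02 µV

T = 76 °C + 273.15 = 349.15 K
V_n = √(4kTRB)
4kTRB = 4 × 1.38×10⁻²³ × 349.15 × 4.71×10⁴ × 7.09×10⁴ = 6.44×10⁻¹¹ V²
V_n = √(6.44×10⁻¹¹) = 8.02×10⁻⁶ V = 8.02 µV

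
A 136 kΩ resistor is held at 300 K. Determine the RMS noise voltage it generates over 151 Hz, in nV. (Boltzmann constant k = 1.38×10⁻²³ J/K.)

V_n = √(4kTRB)
4kTRB = 4 × 1.38×10⁻²³ × 300 × 1.36×10⁵ × 1.51×10² = 3.40×10⁻¹³ V²
V_n = √(3.40×10⁻¹³) = 5.83×10⁻⁷ V = 583 nV

583 nV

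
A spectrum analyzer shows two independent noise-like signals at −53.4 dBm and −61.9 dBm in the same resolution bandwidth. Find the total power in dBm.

−52.8 dBm

Convert to linear, add, convert back:
P₁ = 4.57×10⁻⁹ W, P₂ = 6.46×10⁻¹⁰ W
P_tot = 5.22×10⁻⁹ W → 10 log₁₀(P_tot / 10⁻³) = −52.8 dBm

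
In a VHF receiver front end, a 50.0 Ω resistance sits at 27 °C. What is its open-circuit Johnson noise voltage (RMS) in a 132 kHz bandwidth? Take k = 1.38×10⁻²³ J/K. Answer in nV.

331 nV

T = 27 °C + 273.15 = 300.15 K
V_n = √(4kTRB)
4kTRB = 4 × 1.38×10⁻²³ × 300.15 × 5.00×10¹ × 1.32×10⁵ = 1.09×10⁻¹³ V²
V_n = √(1.09×10⁻¹³) = 3.31×10⁻⁷ V = 331 nV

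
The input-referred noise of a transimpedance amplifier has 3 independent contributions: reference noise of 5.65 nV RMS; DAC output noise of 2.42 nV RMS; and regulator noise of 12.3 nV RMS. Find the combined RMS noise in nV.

Uncorrelated sources add in power (mean-square): V_tot = √(ΣV_i²)
V_tot = √[(5.65×10⁻⁹)² + (2.42×10⁻⁹)² + (1.23×10⁻⁸)²] = 1.38×10⁻⁸ V = 13.8 nV

13.8 nV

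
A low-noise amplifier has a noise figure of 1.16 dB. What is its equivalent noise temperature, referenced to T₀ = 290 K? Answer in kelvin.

F = 10^(1.16/10) = 1.30617
T_e = (F − 1)·T₀ = (1.30617 − 1) × 290 = 88.8 K

88.8 K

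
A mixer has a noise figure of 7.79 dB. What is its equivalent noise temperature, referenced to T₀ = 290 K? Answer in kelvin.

F = 10^(7.79/10) = 6.01174
T_e = (F − 1)·T₀ = (6.01174 − 1) × 290 = 1453 K

1453 K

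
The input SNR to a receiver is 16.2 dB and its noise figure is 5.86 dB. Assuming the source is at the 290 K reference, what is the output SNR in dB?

10.34 dB

By definition F = SNR_in/SNR_out, so in dB: SNR_out = SNR_in − NF
SNR_out = 16.2 − 5.86 = 10.34 dB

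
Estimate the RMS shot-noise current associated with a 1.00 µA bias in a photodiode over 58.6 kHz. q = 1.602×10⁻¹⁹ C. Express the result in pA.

I_n = √(2qI·B)
2qI·B = 2 × 1.602×10⁻¹⁹ × 1.00×10⁻⁶ × 5.86×10⁴ = 1.88×10⁻²⁰ A²
I_n = √(1.88×10⁻²⁰) = 1.37×10⁻¹⁰ A = 137 pA

137 pA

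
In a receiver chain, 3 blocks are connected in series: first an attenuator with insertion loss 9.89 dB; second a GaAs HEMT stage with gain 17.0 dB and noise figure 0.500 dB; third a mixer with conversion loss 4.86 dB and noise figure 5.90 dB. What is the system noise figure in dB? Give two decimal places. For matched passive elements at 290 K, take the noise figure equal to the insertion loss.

10.61 dB

Convert to linear (a loss of L dB is a gain of −L dB): F_i = 10^(NF_i/10), G_i = 10^(G_i,dB/10)
  Stage 1: F_1 = 10^(9.89/10) = 9.750, G_1 = 10^(−9.89/10) = 0.1026
  Stage 2: F_2 = 10^(0.500/10) = 1.122, G_2 = 10^(17.0/10) = 50.12
  Stage 3: F_3 = 10^(5.90/10) = 3.890, G_3 = 10^(−4.86/10) = 0.3266
Friis cascade:
  F = 9.750 + (1.122 − 1)/0.1026 + (3.890 − 1)/5.140 = 11.50
NF = 10 log₁₀(11.50) = 10.61 dB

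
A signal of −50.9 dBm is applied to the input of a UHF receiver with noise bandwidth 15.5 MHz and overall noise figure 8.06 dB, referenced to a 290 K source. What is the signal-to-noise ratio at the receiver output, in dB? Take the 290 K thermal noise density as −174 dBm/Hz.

Noise floor: N = −174 + 10 log₁₀(B) + NF
10 log₁₀(1.55×10⁷) = 71.9 dB
N = −174 + 71.9 + 8.06 = −94.04 dBm
SNR = P_sig − N = −50.9 − (−94.04) = 43.14 dB → 43.1 dB

43.1 dB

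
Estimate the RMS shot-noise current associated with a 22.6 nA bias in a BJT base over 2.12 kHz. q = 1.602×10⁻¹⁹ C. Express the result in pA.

I_n = √(2qI·B)
2qI·B = 2 × 1.602×10⁻¹⁹ × 2.26×10⁻⁸ × 2.12×10³ = 1.54×10⁻²³ A²
I_n = √(1.54×10⁻²³) = 3.92×10⁻¹² A = 3.92 pA

3.92 pA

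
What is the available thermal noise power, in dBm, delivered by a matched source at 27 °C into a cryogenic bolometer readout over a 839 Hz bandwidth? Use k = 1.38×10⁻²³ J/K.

T = 27 °C + 273.15 = 300.15 K
P_n = kTB = 1.38×10⁻²³ × 300.15 × 8.39×10² = 3.48×10⁻¹⁸ W
In dBm: 10 log₁₀(3.48×10⁻¹⁸ / 10⁻³) = −144.6 dBm

−144.6 dBm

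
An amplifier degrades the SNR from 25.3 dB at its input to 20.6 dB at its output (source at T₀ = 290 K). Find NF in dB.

NF (dB) = SNR_in(dB) − SNR_out(dB) when the source is at T₀
NF = 25.3 − 20.6 = 4.7 dB

4.7 dB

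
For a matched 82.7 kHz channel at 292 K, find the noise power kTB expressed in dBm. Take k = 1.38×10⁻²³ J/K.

P_n = kTB = 1.38×10⁻²³ × 292 × 8.27×10⁴ = 3.33×10⁻¹⁶ W
In dBm: 10 log₁₀(3.33×10⁻¹⁶ / 10⁻³) = −124.8 dBm

−124.8 dBm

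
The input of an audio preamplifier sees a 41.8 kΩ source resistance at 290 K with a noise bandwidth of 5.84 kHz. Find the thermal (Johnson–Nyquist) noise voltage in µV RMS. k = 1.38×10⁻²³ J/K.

1.98 µV

V_n = √(4kTRB)
4kTRB = 4 × 1.38×10⁻²³ × 290 × 4.18×10⁴ × 5.84×10³ = 3.91×10⁻¹² V²
V_n = √(3.91×10⁻¹²) = 1.98×10⁻⁶ V = 1.98 µV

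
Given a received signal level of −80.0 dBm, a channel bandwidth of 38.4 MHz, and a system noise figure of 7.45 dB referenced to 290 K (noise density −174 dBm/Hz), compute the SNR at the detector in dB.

Noise floor: N = −174 + 10 log₁₀(B) + NF
10 log₁₀(3.84×10⁷) = 75.84 dB
N = −174 + 75.84 + 7.45 = −90.71 dBm
SNR = P_sig − N = −80.0 − (−90.71) = 10.71 dB → 10.7 dB

10.7 dB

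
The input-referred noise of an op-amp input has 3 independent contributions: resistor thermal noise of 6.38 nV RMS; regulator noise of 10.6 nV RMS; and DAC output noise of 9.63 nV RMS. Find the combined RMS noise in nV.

15.7 nV

Uncorrelated sources add in power (mean-square): V_tot = √(ΣV_i²)
V_tot = √[(6.38×10⁻⁹)² + (1.06×10⁻⁸)² + (9.63×10⁻⁹)²] = 1.57×10⁻⁸ V = 15.7 nV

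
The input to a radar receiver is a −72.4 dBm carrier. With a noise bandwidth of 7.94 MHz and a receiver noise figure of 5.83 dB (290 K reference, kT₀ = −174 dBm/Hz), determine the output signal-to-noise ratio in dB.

Noise floor: N = −174 + 10 log₁₀(B) + NF
10 log₁₀(7.94×10⁶) = 69 dB
N = −174 + 69 + 5.83 = −99.17 dBm
SNR = P_sig − N = −72.4 − (−99.17) = 26.77 dB → 26.8 dB

26.8 dB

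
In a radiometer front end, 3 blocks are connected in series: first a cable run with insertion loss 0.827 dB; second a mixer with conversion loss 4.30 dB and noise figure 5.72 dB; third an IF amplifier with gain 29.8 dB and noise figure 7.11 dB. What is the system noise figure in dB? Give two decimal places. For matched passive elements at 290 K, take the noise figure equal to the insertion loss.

Convert to linear (a loss of L dB is a gain of −L dB): F_i = 10^(NF_i/10), G_i = 10^(G_i,dB/10)
  Stage 1: F_1 = 10^(0.827/10) = 1.210, G_1 = 10^(−0.827/10) = 0.8266
  Stage 2: F_2 = 10^(5.72/10) = 3.733, G_2 = 10^(−4.30/10) = 0.3715
  Stage 3: F_3 = 10^(7.11/10) = 5.140, G_3 = 10^(29.8/10) = 955.0
Friis cascade:
  F = 1.210 + (3.733 − 1)/0.8266 + (5.140 − 1)/0.3071 = 18.00
NF = 10 log₁₀(18.00) = 12.55 dB

12.55 dB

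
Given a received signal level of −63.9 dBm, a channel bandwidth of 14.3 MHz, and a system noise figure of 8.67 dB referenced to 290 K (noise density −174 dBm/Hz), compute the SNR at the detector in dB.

29.9 dB

Noise floor: N = −174 + 10 log₁₀(B) + NF
10 log₁₀(1.43×10⁷) = 71.55 dB
N = −174 + 71.55 + 8.67 = −93.78 dBm
SNR = P_sig − N = −63.9 − (−93.78) = 29.88 dB → 29.9 dB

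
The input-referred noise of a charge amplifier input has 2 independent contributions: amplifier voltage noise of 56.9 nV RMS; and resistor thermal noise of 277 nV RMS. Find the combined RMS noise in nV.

283 nV

Uncorrelated sources add in power (mean-square): V_tot = √(ΣV_i²)
V_tot = √[(5.69×10⁻⁸)² + (2.77×10⁻⁷)²] = 2.83×10⁻⁷ V = 283 nV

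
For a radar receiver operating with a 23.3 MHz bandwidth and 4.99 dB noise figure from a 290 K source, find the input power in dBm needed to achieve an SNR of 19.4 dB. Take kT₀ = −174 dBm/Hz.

−75.9 dBm

Sensitivity = −174 + 10 log₁₀(B) + NF + SNR_min
= −174 + 73.67 + 4.99 + 19.4
= −75.94 dBm → −75.9 dBm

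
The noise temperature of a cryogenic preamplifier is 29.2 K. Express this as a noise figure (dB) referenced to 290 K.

F = 1 + T_e/T₀ = 1 + 29.2/290 = 1.10069
NF = 10 log₁₀(1.10069) = 0.417 dB

0.417 dB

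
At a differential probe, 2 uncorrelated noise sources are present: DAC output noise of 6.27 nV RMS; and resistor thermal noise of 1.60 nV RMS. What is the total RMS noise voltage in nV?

Uncorrelated sources add in power (mean-square): V_tot = √(ΣV_i²)
V_tot = √[(6.27×10⁻⁹)² + (1.60×10⁻⁹)²] = 6.47×10⁻⁹ V = 6.47 nV

6.47 nV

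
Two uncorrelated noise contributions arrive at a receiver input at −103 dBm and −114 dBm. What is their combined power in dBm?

−102.7 dBm

Convert to linear, add, convert back:
P₁ = 5.01×10⁻¹⁴ W, P₂ = 3.98×10⁻¹⁵ W
P_tot = 5.41×10⁻¹⁴ W → 10 log₁₀(P_tot / 10⁻³) = −102.7 dBm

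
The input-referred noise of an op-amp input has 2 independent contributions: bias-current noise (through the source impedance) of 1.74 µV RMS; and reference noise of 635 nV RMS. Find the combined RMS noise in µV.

1.85 µV

Uncorrelated sources add in power (mean-square): V_tot = √(ΣV_i²)
V_tot = √[(1.74×10⁻⁶)² + (6.35×10⁻⁷)²] = 1.85×10⁻⁶ V = 1.85 µV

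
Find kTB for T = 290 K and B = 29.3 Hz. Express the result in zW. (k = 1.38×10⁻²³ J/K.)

117 zW

P_n = kTB = 1.38×10⁻²³ × 290 × 2.93×10¹ = 1.17×10⁻¹⁹ W = 117 zW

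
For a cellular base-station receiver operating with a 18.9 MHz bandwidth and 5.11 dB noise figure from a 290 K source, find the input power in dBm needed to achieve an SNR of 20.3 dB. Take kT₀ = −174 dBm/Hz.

Sensitivity = −174 + 10 log₁₀(B) + NF + SNR_min
= −174 + 72.76 + 5.11 + 20.3
= −75.83 dBm → −75.8 dBm

−75.8 dBm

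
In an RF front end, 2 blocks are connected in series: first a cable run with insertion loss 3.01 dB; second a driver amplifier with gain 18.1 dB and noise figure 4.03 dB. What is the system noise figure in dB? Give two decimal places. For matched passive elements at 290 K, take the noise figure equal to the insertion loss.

Convert to linear (a loss of L dB is a gain of −L dB): F_i = 10^(NF_i/10), G_i = 10^(G_i,dB/10)
  Stage 1: F_1 = 10^(3.01/10) = 2.000, G_1 = 10^(−3.01/10) = 0.5000
  Stage 2: F_2 = 10^(4.03/10) = 2.529, G_2 = 10^(18.1/10) = 64.57
Friis cascade:
  F = 2.000 + (2.529 − 1)/0.5000 = 5.058
NF = 10 log₁₀(5.058) = 7.04 dB

7.04 dB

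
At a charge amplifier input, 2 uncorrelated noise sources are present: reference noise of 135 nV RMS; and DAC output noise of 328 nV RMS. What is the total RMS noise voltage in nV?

355 nV

Uncorrelated sources add in power (mean-square): V_tot = √(ΣV_i²)
V_tot = √[(1.35×10⁻⁷)² + (3.28×10⁻⁷)²] = 3.55×10⁻⁷ V = 355 nV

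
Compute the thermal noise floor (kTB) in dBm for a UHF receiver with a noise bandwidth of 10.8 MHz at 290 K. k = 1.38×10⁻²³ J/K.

P_n = kTB = 1.38×10⁻²³ × 290 × 1.08×10⁷ = 4.32×10⁻¹⁴ W
In dBm: 10 log₁₀(4.32×10⁻¹⁴ / 10⁻³) = −103.6 dBm

−103.6 dBm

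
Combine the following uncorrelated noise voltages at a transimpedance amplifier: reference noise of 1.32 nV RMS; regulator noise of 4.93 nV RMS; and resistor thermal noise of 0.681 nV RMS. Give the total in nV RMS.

5.15 nV

Uncorrelated sources add in power (mean-square): V_tot = √(ΣV_i²)
V_tot = √[(1.32×10⁻⁹)² + (4.93×10⁻⁹)² + (6.81×10⁻¹⁰)²] = 5.15×10⁻⁹ V = 5.15 nV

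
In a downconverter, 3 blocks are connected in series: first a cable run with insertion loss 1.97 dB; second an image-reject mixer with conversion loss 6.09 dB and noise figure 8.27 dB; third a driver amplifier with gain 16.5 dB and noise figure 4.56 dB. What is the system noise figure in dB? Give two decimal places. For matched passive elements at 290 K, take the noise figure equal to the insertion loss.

13.51 dB

Convert to linear (a loss of L dB is a gain of −L dB): F_i = 10^(NF_i/10), G_i = 10^(G_i,dB/10)
  Stage 1: F_1 = 10^(1.97/10) = 1.574, G_1 = 10^(−1.97/10) = 0.6353
  Stage 2: F_2 = 10^(8.27/10) = 6.714, G_2 = 10^(−6.09/10) = 0.2460
  Stage 3: F_3 = 10^(4.56/10) = 2.858, G_3 = 10^(16.5/10) = 44.67
Friis cascade:
  F = 1.574 + (6.714 − 1)/0.6353 + (2.858 − 1)/0.1563 = 22.45
NF = 10 log₁₀(22.45) = 13.51 dB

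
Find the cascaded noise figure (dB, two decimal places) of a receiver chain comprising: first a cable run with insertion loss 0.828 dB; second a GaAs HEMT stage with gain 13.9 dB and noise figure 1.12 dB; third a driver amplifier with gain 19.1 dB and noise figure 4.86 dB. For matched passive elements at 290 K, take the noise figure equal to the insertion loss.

Convert to linear (a loss of L dB is a gain of −L dB): F_i = 10^(NF_i/10), G_i = 10^(G_i,dB/10)
  Stage 1: F_1 = 10^(0.828/10) = 1.210, G_1 = 10^(−0.828/10) = 0.8264
  Stage 2: F_2 = 10^(1.12/10) = 1.294, G_2 = 10^(13.9/10) = 24.55
  Stage 3: F_3 = 10^(4.86/10) = 3.062, G_3 = 10^(19.1/10) = 81.28
Friis cascade:
  F = 1.210 + (1.294 − 1)/0.8264 + (3.062 − 1)/20.29 = 1.668
NF = 10 log₁₀(1.668) = 2.22 dB

2.22 dB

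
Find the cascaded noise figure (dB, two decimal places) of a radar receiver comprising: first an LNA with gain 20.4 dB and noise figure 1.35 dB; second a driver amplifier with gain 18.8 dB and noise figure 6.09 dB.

Convert to linear (a loss of L dB is a gain of −L dB): F_i = 10^(NF_i/10), G_i = 10^(G_i,dB/10)
  Stage 1: F_1 = 10^(1.35/10) = 1.365, G_1 = 10^(20.4/10) = 109.6
  Stage 2: F_2 = 10^(6.09/10) = 4.064, G_2 = 10^(18.8/10) = 75.86
Friis cascade:
  F = 1.365 + (4.064 − 1)/109.6 = 1.393
NF = 10 log₁₀(1.393) = 1.44 dB

1.44 dB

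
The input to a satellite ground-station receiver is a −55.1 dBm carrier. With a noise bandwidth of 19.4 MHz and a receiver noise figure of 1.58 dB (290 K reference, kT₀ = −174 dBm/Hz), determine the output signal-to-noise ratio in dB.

Noise floor: N = −174 + 10 log₁₀(B) + NF
10 log₁₀(1.94×10⁷) = 72.88 dB
N = −174 + 72.88 + 1.58 = −99.54 dBm
SNR = P_sig − N = −55.1 − (−99.54) = 44.44 dB → 44.4 dB

44.4 dB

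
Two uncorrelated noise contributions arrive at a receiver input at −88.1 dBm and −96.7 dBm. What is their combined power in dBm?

Convert to linear, add, convert back:
P₁ = 1.55×10⁻¹² W, P₂ = 2.14×10⁻¹³ W
P_tot = 1.76×10⁻¹² W → 10 log₁₀(P_tot / 10⁻³) = −87.5 dBm

−87.5 dBm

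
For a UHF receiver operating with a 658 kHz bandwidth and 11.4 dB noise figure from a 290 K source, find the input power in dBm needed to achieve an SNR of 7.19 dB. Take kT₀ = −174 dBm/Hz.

−97.2 dBm

Sensitivity = −174 + 10 log₁₀(B) + NF + SNR_min
= −174 + 58.18 + 11.4 + 7.19
= −97.23 dBm → −97.2 dBm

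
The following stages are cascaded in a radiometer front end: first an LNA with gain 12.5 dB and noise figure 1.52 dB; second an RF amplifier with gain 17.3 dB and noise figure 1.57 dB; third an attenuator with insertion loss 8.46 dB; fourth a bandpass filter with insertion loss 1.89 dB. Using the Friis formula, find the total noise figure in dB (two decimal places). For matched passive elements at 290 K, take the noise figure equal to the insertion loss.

1.63 dB

Convert to linear (a loss of L dB is a gain of −L dB): F_i = 10^(NF_i/10), G_i = 10^(G_i,dB/10)
  Stage 1: F_1 = 10^(1.52/10) = 1.419, G_1 = 10^(12.5/10) = 17.78
  Stage 2: F_2 = 10^(1.57/10) = 1.435, G_2 = 10^(17.3/10) = 53.70
  Stage 3: F_3 = 10^(8.46/10) = 7.015, G_3 = 10^(−8.46/10) = 0.1426
  Stage 4: F_4 = 10^(1.89/10) = 1.545, G_4 = 10^(−1.89/10) = 0.6471
Friis cascade:
  F = 1.419 + (1.435 − 1)/17.78 + (7.015 − 1)/955.0 + (1.545 − 1)/136.1 = 1.454
NF = 10 log₁₀(1.454) = 1.63 dB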